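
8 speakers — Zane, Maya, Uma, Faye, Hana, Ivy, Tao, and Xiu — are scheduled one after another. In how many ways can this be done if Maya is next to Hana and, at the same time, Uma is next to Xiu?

Treat {Maya,Hana} as one block (2 orders) and {Uma,Xiu} as another (2 orders).
That leaves 6 units to arrange: 2 × 2 × 6! = 4 × 720 = 2880.

2880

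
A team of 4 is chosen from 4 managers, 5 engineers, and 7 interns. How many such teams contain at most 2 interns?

Split by how many interns are chosen (0 through 2).
Sum: C(7,0)·C(9,4) + C(7,1)·C(9,3) + C(7,2)·C(9,2) = 126 + 588 + 756 = 1470.

1470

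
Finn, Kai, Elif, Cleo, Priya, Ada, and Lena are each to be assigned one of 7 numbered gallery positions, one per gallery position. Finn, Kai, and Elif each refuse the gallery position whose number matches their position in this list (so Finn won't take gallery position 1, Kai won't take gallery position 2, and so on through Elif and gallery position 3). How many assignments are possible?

3216

Let Aᵢ (for i ∈ {1, 2, 3}) be the placements that put person i in their forbidden gallery position. Any j of these fix j positions, leaving (7−j)! ways to fill the rest, and there are C(3,j) ways to pick which j.
By inclusion–exclusion, the number of valid placements is Σ_{j=0}^{3} (−1)^j C(3,j)·(7−j)!.
Computing: 5040 − 2160 + 360 − 24 = 3216.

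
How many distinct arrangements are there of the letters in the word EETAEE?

30

EETAEE has 6 letters with E appearing 4 times.
So there are 6! / (4!) = 30 distinguishable arrangements.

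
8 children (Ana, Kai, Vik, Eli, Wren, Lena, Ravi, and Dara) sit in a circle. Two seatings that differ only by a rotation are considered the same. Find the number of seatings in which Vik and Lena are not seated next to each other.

3600

Without the restriction there are (7)! = 5040 seatings.
Those with Vik next to Lena: fuse the pair into one unit and seat 7 units around a circle — 2·(6)! = 1440.
Subtracting, 5040 − 1440 = 3600.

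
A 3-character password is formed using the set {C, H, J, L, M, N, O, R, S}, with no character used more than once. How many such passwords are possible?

Choose and order 3 of the 9 symbols: the first character has 9 options, the next 8, then 7.
9 × 8 × 7 = 504.

504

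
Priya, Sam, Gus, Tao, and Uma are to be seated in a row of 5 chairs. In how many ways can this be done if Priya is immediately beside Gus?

48

Place the 3 others and the Priya-Gus pair as 4 objects in a line; the pair has 2 internal arrangements.
That gives 2 × 4! = 2 × 24 = 48.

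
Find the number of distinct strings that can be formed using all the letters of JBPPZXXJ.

5040

JBPPZXXJ has 8 letters with J appearing twice, P appearing twice, and X appearing twice.
Dividing 8! = 40320 by 2!·2!·2! = 8 for the repeated letters gives 5040.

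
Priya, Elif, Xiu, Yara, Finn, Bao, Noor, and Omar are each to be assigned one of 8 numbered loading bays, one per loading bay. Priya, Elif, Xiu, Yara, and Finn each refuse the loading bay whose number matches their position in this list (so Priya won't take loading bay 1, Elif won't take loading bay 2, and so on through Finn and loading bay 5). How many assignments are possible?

Let Aᵢ (for 1 ≤ i ≤ 5) be the placements that put person i in their forbidden loading bay. Any j of these fix j positions, leaving (8−j)! ways to fill the rest, and there are C(5,j) ways to pick which j.
By inclusion–exclusion, the number of valid placements is Σ_{j=0}^{5} (−1)^j C(5,j)·(8−j)!.
Computing: 40320 − 25200 + 7200 − 1200 + 120 − 6 = 21234.

21234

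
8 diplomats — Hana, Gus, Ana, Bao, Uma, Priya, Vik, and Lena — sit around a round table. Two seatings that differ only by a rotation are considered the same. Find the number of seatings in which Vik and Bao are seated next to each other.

1440

Treat {Vik, Bao} as one unit (2 internal orders) and seat the resulting 7 units around the table: (6)! circular arrangements.
So 2 × (6)! = 2 × 720 = 1440.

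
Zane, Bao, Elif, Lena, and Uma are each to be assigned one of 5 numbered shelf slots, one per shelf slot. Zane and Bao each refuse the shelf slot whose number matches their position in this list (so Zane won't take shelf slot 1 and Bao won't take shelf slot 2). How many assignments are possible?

78

Let Aᵢ (for i ∈ {1, 2}) be the placements that put person i in their forbidden shelf slot. Any j of these fix j positions, leaving (5−j)! ways to fill the rest, and there are C(2,j) ways to pick which j.
By inclusion–exclusion, the number of valid placements is Σ_{j=0}^{2} (−1)^j C(2,j)·(5−j)!.
Computing: 120 − 48 + 6 = 78.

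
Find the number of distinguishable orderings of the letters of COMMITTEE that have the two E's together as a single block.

10080

Treat the 2 copies of E as a single block. The multiset to arrange is then {EE, C, I, M, M, O, T, T}, 8 items in all.
That gives (8)!/(2!·2!) = 10080 arrangements.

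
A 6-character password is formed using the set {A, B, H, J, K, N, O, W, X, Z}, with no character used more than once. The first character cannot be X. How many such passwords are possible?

The first character has 10−1 = 9 choices (anything except X).
The remaining 5 characters are filled from the other 9 symbols without repetition: 9 × 8 × 7 × 6 × 5 = 15120.
Total: 9 × 15120 = 136080.

136080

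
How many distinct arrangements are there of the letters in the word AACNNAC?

AACNNAC has 7 letters with A appearing 3 times, C appearing twice, and N appearing twice.
Dividing 7! = 5040 by 3!·2!·2! = 24 for the repeated letters gives 210.

210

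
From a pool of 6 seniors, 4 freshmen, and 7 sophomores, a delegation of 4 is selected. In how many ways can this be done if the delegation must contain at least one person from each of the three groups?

With no constraint there are C(17,4) = 2380 possible selections.
Subtract selections that omit an entire group: no seniors → C(11,4) = 330; no freshmen → C(13,4) = 715; no sophomores → C(10,4) = 210.
Add back selections omitting two groups (i.e. drawn from a single group): C(6,4) + C(4,4) + C(7,4) = 51.
By inclusion–exclusion: 2380 − 1255 + 51 = 1176.

1176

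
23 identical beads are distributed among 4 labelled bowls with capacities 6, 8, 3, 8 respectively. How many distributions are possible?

10

Ignoring the caps, the number of non-negative solutions to x_1+…+x_4 = 23 is C(26,3) = 2600.
Subtract solutions that violate a single cap (substitute x_i' = x_i − (cap_i+1)): x_1 ≥ 7 gives C(19,3) = 969; x_2 ≥ 9 gives C(17,3) = 680; x_3 ≥ 4 gives C(22,3) = 1540; x_4 ≥ 9 gives C(17,3) = 680. Together 3869.
Add back pairs where two caps are both exceeded: 120 + 455 + 120 + 286 + 56 + 286 = 1323.
Subtract triples: 20 + 0 + 20 + 4 = 44.
By inclusion–exclusion the count is 2600 − 3869 + 1323 − 44 = 10.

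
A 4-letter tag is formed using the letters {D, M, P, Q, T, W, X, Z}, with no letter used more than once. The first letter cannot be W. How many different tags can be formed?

The first letter has 8−1 = 7 choices (anything except W).
The remaining 3 letters are filled from the other 7 symbols without repetition: 7 × 6 × 5 = 210.
Total: 7 × 210 = 1470.

1470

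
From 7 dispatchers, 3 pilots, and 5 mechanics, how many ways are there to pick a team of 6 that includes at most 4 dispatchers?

4830

Split by how many dispatchers are chosen (0 through 4).
Sum: C(7,0)·C(8,6) + C(7,1)·C(8,5) + C(7,2)·C(8,4) + C(7,3)·C(8,3) + C(7,4)·C(8,2) = 28 + 392 + 1470 + 1960 + 980 = 4830.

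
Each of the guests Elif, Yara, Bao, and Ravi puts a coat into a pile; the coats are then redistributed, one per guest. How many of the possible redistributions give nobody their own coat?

9

Let Aᵢ be the assignments in which guest i gets their own coat. We want the size of the complement of A₁∪…∪A_4.
By inclusion–exclusion this is Σ_{j=0}^{4} (−1)^j C(4,j)·(4−j)!.
Computing: 24 − 24 + 12 − 4 + 1 = 9.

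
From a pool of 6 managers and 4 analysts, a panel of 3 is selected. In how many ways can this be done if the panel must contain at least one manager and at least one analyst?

Unrestricted: C(10,3) = 120 ways to pick any 3 of the 10.
Selections missing a whole group: no managers → C(4,3) = 4; no analysts → C(6,3) = 20.
Both groups omitted at once is impossible, so 120 − 24 = 96.

96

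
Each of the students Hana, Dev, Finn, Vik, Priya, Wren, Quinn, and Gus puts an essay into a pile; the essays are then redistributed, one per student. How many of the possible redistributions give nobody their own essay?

This is the derangement count D_8: permutations of 8 items with no fixed point.
By inclusion–exclusion this is Σ_{j=0}^{8} (−1)^j C(8,j)·(8−j)!.
Computing: 40320 − 40320 + 20160 − 6720 + 1680 − 336 + 56 − 8 + 1 = 14833.

14833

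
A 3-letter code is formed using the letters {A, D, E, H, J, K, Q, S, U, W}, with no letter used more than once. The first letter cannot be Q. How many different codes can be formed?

The first letter has 10−1 = 9 choices (anything except Q).
The remaining 2 letters are filled from the other 9 symbols without repetition: 9 × 8 = 72.
Total: 9 × 72 = 648.

648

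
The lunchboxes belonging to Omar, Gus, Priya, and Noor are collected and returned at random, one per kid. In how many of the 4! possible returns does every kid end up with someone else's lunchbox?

9

Let Aᵢ be the assignments in which kid i gets their own lunchbox. We want the size of the complement of A₁∪…∪A_4.
By inclusion–exclusion this is Σ_{j=0}^{4} (−1)^j C(4,j)·(4−j)!.
Computing: 24 − 24 + 12 − 4 + 1 = 9.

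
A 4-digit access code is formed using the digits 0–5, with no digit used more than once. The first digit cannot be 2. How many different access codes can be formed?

300

The first digit has 6−1 = 5 choices (anything except 2).
The remaining 3 digits are filled from the other 5 symbols without repetition: 5 × 4 × 3 = 60.
Total: 5 × 60 = 300.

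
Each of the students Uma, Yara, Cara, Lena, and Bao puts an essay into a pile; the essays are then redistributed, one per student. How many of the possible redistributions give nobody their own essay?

44

This is the derangement count D_5: permutations of 5 items with no fixed point.
By inclusion–exclusion this is Σ_{j=0}^{5} (−1)^j C(5,j)·(5−j)!.
Computing: 120 − 120 + 60 − 20 + 5 − 1 = 44.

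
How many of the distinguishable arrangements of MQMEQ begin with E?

6

With the first slot taken by E, it remains to arrange the other 4 letters (MQMQ).
Those 4 letters have M appearing twice and Q appearing twice, giving (4)!/(2!·2!) = 6.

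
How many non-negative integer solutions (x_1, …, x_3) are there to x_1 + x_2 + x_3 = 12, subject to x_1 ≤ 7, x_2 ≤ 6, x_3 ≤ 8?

By stars and bars, unrestricted non-negative solutions to x_1+…+x_3 = 12 number C(12+2,2) = 91.
Subtract solutions that violate a single cap (substitute x_i' = x_i − (cap_i+1)): x_1 ≥ 8 gives C(6,2) = 15; x_2 ≥ 7 gives C(7,2) = 21; x_3 ≥ 9 gives C(5,2) = 10. Together 46.
No two caps can be exceeded simultaneously, so the pair terms are all 0.
By inclusion–exclusion the count is 91 − 46 + 0 = 45.

45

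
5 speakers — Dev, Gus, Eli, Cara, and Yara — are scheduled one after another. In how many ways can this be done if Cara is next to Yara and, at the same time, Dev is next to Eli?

Treat {Cara,Yara} as one block (2 orders) and {Dev,Eli} as another (2 orders).
That leaves 3 units to arrange: 2 × 2 × 3! = 4 × 6 = 24.

24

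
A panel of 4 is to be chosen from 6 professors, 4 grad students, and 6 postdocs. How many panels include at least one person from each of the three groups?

936

Total 4-person selections from all 16: C(16,4) = 1820.
Selections missing a whole group: no professors → C(10,4) = 210; no grad students → C(12,4) = 495; no postdocs → C(10,4) = 210.
Add back selections omitting two groups (i.e. drawn from a single group): C(6,4) + C(4,4) + C(6,4) = 31.
By inclusion–exclusion: 1820 − 915 + 31 = 936.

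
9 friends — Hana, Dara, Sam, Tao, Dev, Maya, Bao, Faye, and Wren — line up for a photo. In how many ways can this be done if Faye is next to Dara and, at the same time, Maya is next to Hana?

Treat {Faye,Dara} as one block (2 orders) and {Maya,Hana} as another (2 orders).
That leaves 7 units to arrange: 2 × 2 × 7! = 4 × 5040 = 20160.

20160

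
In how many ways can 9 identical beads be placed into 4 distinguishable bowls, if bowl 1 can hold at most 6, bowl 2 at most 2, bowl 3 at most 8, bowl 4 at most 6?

115

By stars and bars, unrestricted non-negative solutions to x_1+…+x_4 = 9 number C(9+3,3) = 220.
Subtract solutions that violate a single cap (substitute x_i' = x_i − (cap_i+1)): x_1 ≥ 7 gives C(5,3) = 10; x_2 ≥ 3 gives C(9,3) = 84; x_3 ≥ 9 gives C(3,3) = 1; x_4 ≥ 7 gives C(5,3) = 10. Together 105.
No two caps can be exceeded simultaneously, so the pair terms are all 0.
By inclusion–exclusion the count is 220 − 105 + 0 = 115.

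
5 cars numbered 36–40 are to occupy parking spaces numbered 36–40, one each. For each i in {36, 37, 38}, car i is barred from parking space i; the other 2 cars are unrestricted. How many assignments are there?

Let Aᵢ (for i ∈ {36, 37, 38}) be the placements that put car i in its forbidden parking space. Any j of these fix j positions, leaving (5−j)! ways to fill the rest, and there are C(3,j) ways to pick which j.
By inclusion–exclusion, the number of valid placements is Σ_{j=0}^{3} (−1)^j C(3,j)·(5−j)!.
Computing: 120 − 72 + 18 − 2 = 64.

64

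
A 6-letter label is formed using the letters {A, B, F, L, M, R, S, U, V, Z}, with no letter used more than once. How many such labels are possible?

151200

This is a permutation of 6 out of 10: P(10,6) = 10!/4!.
That product is 10 × 9 × 8 × 7 × 6 × 5 = 151200.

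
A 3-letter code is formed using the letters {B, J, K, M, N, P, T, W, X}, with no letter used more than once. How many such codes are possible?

With no repetition, fill the 3 letters in order: 9 choices, then 8, down to 7.
That product is 9 × 8 × 7 = 504.

504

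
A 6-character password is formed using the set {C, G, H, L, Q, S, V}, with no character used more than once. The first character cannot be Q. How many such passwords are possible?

The first character has 7−1 = 6 choices (anything except Q).
The remaining 5 characters are filled from the other 6 symbols without repetition: 6 × 5 × 4 × 3 × 2 = 720.
Total: 6 × 720 = 4320.

4320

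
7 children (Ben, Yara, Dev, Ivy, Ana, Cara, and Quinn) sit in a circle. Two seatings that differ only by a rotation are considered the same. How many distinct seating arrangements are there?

720

Seat Ben anywhere (absorbing the rotational symmetry), then permute the other 6: (6)! = 720.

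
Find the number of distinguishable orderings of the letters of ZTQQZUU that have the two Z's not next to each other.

There are 7!/(2!·2!·2!) = 630 arrangements of ZTQQZUU in total.
If the two Z's are adjacent, glue them into one block, leaving 6 items to arrange: (6)!/(2!·2!) = 180 ways.
Hence 630 − 180 = 450.

450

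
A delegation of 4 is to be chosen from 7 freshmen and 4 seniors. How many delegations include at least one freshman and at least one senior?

294

With no constraint there are C(11,4) = 330 possible selections.
Selections missing a whole group: no freshmen → C(4,4) = 1; no seniors → C(7,4) = 35.
Both groups omitted at once is impossible, so 330 − 36 = 294.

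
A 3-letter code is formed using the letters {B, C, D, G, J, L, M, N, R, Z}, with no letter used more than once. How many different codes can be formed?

With no repetition, fill the 3 letters in order: 10 choices, then 9, down to 8.
10 × 9 × 8 = 720.

720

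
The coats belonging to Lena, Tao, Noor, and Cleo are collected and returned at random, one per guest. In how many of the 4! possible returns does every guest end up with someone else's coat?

9

Let Aᵢ be the assignments in which guest i gets their own coat. We want the size of the complement of A₁∪…∪A_4.
By inclusion–exclusion this is Σ_{j=0}^{4} (−1)^j C(4,j)·(4−j)!.
Computing: 24 − 24 + 12 − 4 + 1 = 9.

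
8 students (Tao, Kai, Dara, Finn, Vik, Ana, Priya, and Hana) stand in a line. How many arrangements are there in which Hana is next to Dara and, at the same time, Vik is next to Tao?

2880

Treat {Hana,Dara} as one block (2 orders) and {Vik,Tao} as another (2 orders).
That leaves 6 units to arrange: 2 × 2 × 6! = 4 × 720 = 2880.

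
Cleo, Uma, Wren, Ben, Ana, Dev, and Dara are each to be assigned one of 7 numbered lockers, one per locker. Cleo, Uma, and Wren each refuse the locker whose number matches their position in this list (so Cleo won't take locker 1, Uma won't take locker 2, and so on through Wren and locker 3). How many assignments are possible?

3216

Let Aᵢ (for i ∈ {1, 2, 3}) be the placements that put person i in their forbidden locker. Any j of these fix j positions, leaving (7−j)! ways to fill the rest, and there are C(3,j) ways to pick which j.
By inclusion–exclusion, the number of valid placements is Σ_{j=0}^{3} (−1)^j C(3,j)·(7−j)!.
Computing: 5040 − 2160 + 360 − 24 = 3216.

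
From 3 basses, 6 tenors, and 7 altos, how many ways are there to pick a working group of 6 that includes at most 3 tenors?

7272

Split by how many tenors are chosen (0 through 3).
Sum: C(6,0)·C(10,6) + C(6,1)·C(10,5) + C(6,2)·C(10,4) + C(6,3)·C(10,3) = 210 + 1512 + 3150 + 2400 = 7272.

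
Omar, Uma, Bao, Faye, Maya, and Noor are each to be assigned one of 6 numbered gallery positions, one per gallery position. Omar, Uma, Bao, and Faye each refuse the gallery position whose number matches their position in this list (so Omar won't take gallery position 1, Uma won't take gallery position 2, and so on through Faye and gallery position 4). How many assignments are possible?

362

Let Aᵢ (for 1 ≤ i ≤ 4) be the placements that put person i in their forbidden gallery position. Any j of these fix j positions, leaving (6−j)! ways to fill the rest, and there are C(4,j) ways to pick which j.
By inclusion–exclusion, the number of valid placements is Σ_{j=0}^{4} (−1)^j C(4,j)·(6−j)!.
Computing: 720 − 480 + 144 − 24 + 2 = 362.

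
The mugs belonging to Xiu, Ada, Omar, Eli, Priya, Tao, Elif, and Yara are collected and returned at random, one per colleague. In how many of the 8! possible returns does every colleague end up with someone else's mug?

Count assignments avoiding every fixed point. For any j of the 8 colleagues fixed to their own mug, the other 8−j can be arranged in (8−j)! ways.
By inclusion–exclusion this is Σ_{j=0}^{8} (−1)^j C(8,j)·(8−j)!.
Computing: 40320 − 40320 + 20160 − 6720 + 1680 − 336 + 56 − 8 + 1 = 14833.

14833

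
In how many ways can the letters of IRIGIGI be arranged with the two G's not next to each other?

Total arrangements of IRIGIGI: 7!/(4!·2!) = 105.
If the two G's are adjacent, glue them into one block, leaving 6 items to arrange: (6)!/(4!) = 30 ways.
Hence 105 − 30 = 75.

75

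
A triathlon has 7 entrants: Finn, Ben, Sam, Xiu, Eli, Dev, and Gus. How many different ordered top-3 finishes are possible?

210

There are 7 choices for 1st place, 6 for 2nd, and 5 for 3rd.
That gives 7 × 6 × 5 = 210.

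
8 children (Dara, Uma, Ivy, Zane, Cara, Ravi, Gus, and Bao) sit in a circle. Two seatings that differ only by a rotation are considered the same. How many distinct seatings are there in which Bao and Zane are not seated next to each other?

Without the restriction there are (7)! = 5040 seatings.
Seatings with Bao beside Zane: treat them as a block with 2 internal orders, giving 2 × (6)! = 1440.
Subtracting, 5040 − 1440 = 3600.

3600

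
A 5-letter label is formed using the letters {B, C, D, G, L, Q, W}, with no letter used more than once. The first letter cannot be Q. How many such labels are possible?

2160

The first letter has 7−1 = 6 choices (anything except Q).
The remaining 4 letters are filled from the other 6 symbols without repetition: 6 × 5 × 4 × 3 = 360.
Total: 6 × 360 = 2160.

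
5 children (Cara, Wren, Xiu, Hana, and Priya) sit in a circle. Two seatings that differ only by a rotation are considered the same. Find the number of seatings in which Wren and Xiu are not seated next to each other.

All circular seatings of 5 people number (4)! = 24.
Those with Wren next to Xiu: fuse the pair into one unit and seat 4 units around a circle — 2·(3)! = 12.
Subtracting, 24 − 12 = 12.

12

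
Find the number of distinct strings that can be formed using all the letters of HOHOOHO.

The 7 letters of HOHOOHO have repeats: H appearing 3 times and O appearing 4 times.
So there are 7! / (4!·3!) = 35 distinguishable arrangements.

35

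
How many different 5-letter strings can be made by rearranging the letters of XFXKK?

30

The 5 letters of XFXKK have repeats: K appearing twice and X appearing twice.
Dividing 5! = 120 by 2!·2! = 4 for the repeated letters gives 30.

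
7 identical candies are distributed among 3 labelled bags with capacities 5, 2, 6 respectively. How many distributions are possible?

Without the upper bounds there are C(9,2) = 36 ways to split 7 among 3 bags.
Subtract solutions that violate a single cap (substitute x_i' = x_i − (cap_i+1)): x_1 ≥ 6 gives C(3,2) = 3; x_2 ≥ 3 gives C(6,2) = 15; x_3 ≥ 7 gives C(2,2) = 1. Together 19.
No two caps can be exceeded simultaneously, so the pair terms are all 0.
By inclusion–exclusion the count is 36 − 19 + 0 = 17.

17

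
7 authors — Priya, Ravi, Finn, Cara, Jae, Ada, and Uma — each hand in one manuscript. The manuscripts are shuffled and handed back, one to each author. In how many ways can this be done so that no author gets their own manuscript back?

Count assignments avoiding every fixed point. For any j of the 7 authors fixed to their own manuscript, the other 7−j can be arranged in (7−j)! ways.
By inclusion–exclusion this is Σ_{j=0}^{7} (−1)^j C(7,j)·(7−j)!.
Computing: 5040 − 5040 + 2520 − 840 + 210 − 42 + 7 − 1 = 1854.

1854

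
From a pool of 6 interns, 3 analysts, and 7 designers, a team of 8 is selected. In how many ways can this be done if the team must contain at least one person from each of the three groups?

Unrestricted: C(16,8) = 12870 ways to pick any 8 of the 16.
Selections missing a whole group: no interns → C(10,8) = 45; no analysts → C(13,8) = 1287; no designers → C(9,8) = 9.
Add back selections omitting two groups (i.e. drawn from a single group): C(6,8) + C(3,8) + C(7,8) = 0.
By inclusion–exclusion: 12870 − 1341 + 0 = 11529.

11529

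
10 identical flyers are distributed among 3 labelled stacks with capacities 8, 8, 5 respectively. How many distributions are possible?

45

Without the upper bounds there are C(12,2) = 66 ways to split 10 among 3 stacks.
Subtract solutions that violate a single cap (substitute x_i' = x_i − (cap_i+1)): x_1 ≥ 9 gives C(3,2) = 3; x_2 ≥ 9 gives C(3,2) = 3; x_3 ≥ 6 gives C(6,2) = 15. Together 21.
No two caps can be exceeded simultaneously, so the pair terms are all 0.
By inclusion–exclusion the count is 66 − 21 + 0 = 45.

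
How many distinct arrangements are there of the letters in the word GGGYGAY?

GGGYGAY has 7 letters with G appearing 4 times and Y appearing twice.
So there are 7! / (4!·2!) = 105 distinguishable arrangements.

105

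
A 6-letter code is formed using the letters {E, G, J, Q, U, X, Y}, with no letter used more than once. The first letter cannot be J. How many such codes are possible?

The first letter has 7−1 = 6 choices (anything except J).
The remaining 5 letters are filled from the other 6 symbols without repetition: 6 × 5 × 4 × 3 × 2 = 720.
Total: 6 × 720 = 4320.

4320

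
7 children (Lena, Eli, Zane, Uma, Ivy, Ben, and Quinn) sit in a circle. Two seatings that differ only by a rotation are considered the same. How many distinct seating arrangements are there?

Fix one person's seat to break rotational symmetry; the remaining 6 people can be arranged in (6)! = 720 ways.

720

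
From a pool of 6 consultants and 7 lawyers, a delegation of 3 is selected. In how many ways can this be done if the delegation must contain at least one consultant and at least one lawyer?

231

Unrestricted: C(13,3) = 286 ways to pick any 3 of the 13.
Subtract selections that omit an entire group: no consultants → C(7,3) = 35; no lawyers → C(6,3) = 20.
Both groups omitted at once is impossible, so 286 − 55 = 231.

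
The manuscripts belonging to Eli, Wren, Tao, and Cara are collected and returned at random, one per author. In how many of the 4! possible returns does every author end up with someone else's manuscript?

9

This is the derangement count D_4: permutations of 4 items with no fixed point.
By inclusion–exclusion this is Σ_{j=0}^{4} (−1)^j C(4,j)·(4−j)!.
Computing: 24 − 24 + 12 − 4 + 1 = 9.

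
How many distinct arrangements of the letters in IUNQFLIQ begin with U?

1260

With the first slot taken by U, it remains to arrange the other 7 letters (INQFLIQ).
Those 7 letters have I appearing twice and Q appearing twice, giving (7)!/(2!·2!) = 1260.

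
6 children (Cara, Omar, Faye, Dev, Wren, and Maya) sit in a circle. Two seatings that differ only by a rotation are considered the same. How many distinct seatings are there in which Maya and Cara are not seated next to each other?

72

Without the restriction there are (5)! = 120 seatings.
Seatings with Maya beside Cara: treat them as a block with 2 internal orders, giving 2 × (4)! = 48.
Subtracting, 120 − 48 = 72.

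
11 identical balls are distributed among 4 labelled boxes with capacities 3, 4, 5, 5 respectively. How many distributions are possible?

Without the upper bounds there are C(14,3) = 364 ways to split 11 among 4 boxes.
Subtract solutions that violate a single cap (substitute x_i' = x_i − (cap_i+1)): x_1 ≥ 4 gives C(10,3) = 120; x_2 ≥ 5 gives C(9,3) = 84; x_3 ≥ 6 gives C(8,3) = 56; x_4 ≥ 6 gives C(8,3) = 56. Together 316.
Add back pairs where two caps are both exceeded: 10 + 4 + 4 + 1 + 1 + 0 = 20.
By inclusion–exclusion the count is 364 − 316 + 20 = 68.

68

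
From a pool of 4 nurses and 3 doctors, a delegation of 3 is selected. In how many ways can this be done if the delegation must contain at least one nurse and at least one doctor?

30

Unrestricted: C(7,3) = 35 ways to pick any 3 of the 7.
Subtract selections that omit an entire group: no nurses → C(3,3) = 1; no doctors → C(4,3) = 4.
Both groups omitted at once is impossible, so 35 − 5 = 30.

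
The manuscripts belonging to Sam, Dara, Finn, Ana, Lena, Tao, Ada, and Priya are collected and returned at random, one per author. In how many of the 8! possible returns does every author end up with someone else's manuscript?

Count assignments avoiding every fixed point. For any j of the 8 authors fixed to their own manuscript, the other 8−j can be arranged in (8−j)! ways.
By inclusion–exclusion this is Σ_{j=0}^{8} (−1)^j C(8,j)·(8−j)!.
Computing: 40320 − 40320 + 20160 − 6720 + 1680 − 336 + 56 − 8 + 1 = 14833.

14833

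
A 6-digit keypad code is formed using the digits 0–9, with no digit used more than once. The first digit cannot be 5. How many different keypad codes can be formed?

The first digit has 10−1 = 9 choices (anything except 5).
The remaining 5 digits are filled from the other 9 symbols without repetition: 9 × 8 × 7 × 6 × 5 = 15120.
Total: 9 × 15120 = 136080.

136080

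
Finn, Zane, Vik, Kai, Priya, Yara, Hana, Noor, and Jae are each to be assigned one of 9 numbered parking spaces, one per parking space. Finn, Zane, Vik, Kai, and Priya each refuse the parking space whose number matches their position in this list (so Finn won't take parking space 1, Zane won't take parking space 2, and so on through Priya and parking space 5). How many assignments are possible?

205056

Let Aᵢ (for 1 ≤ i ≤ 5) be the placements that put person i in their forbidden parking space. Any j of these fix j positions, leaving (9−j)! ways to fill the rest, and there are C(5,j) ways to pick which j.
By inclusion–exclusion, the number of valid placements is Σ_{j=0}^{5} (−1)^j C(5,j)·(9−j)!.
Computing: 362880 − 201600 + 50400 − 7200 + 600 − 24 = 205056.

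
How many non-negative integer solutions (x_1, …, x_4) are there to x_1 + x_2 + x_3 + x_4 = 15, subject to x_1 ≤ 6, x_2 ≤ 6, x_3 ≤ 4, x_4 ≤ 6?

Ignoring the caps, the number of non-negative solutions to x_1+…+x_4 = 15 is C(18,3) = 816.
Subtract solutions that violate a single cap (substitute x_i' = x_i − (cap_i+1)): x_1 ≥ 7 gives C(11,3) = 165; x_2 ≥ 7 gives C(11,3) = 165; x_3 ≥ 5 gives C(13,3) = 286; x_4 ≥ 7 gives C(11,3) = 165. Together 781.
Add back pairs where two caps are both exceeded: 4 + 20 + 4 + 20 + 4 + 20 = 72.
By inclusion–exclusion the count is 816 − 781 + 72 = 107.

107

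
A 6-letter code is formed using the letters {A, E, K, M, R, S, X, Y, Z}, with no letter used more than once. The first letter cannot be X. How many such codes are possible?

53760

The first letter has 9−1 = 8 choices (anything except X).
The remaining 5 letters are filled from the other 8 symbols without repetition: 8 × 7 × 6 × 5 × 4 = 6720.
Total: 8 × 6720 = 53760.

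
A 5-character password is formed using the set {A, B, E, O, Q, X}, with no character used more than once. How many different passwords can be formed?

720

Choose and order 5 of the 6 symbols: the first character has 6 options, the next 5, and so on down to 2.
That product is 6 × 5 × 4 × 3 × 2 = 720.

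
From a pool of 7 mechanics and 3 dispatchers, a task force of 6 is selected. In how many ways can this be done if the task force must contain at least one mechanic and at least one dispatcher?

203

With no constraint there are C(10,6) = 210 possible selections.
Selections missing a whole group: no mechanics → C(3,6) = 0; no dispatchers → C(7,6) = 7.
Both groups omitted at once is impossible, so 210 − 7 = 203.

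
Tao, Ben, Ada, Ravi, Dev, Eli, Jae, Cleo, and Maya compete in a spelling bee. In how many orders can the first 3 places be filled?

504

This is an ordered selection of 3 from 9: P(9,3).
That gives 9 × 8 × 7 = 504.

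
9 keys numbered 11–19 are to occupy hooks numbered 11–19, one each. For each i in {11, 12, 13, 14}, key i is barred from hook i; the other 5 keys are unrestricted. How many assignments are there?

229080

Let Aᵢ (for 11 ≤ i ≤ 14) be the placements that put key i in its forbidden hook. Any j of these fix j positions, leaving (9−j)! ways to fill the rest, and there are C(4,j) ways to pick which j.
By inclusion–exclusion, the number of valid placements is Σ_{j=0}^{4} (−1)^j C(4,j)·(9−j)!.
Computing: 362880 − 161280 + 30240 − 2880 + 120 = 229080.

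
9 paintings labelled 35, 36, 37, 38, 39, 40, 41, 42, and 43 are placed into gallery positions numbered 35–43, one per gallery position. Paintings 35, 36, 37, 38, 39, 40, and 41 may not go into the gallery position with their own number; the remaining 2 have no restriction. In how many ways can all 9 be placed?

Let Aᵢ (for 35 ≤ i ≤ 41) be the placements that put painting i in its forbidden gallery position. Any j of these fix j positions, leaving (9−j)! ways to fill the rest, and there are C(7,j) ways to pick which j.
By inclusion–exclusion, the number of valid placements is Σ_{j=0}^{7} (−1)^j C(7,j)·(9−j)!.
Computing: 362880 − 282240 + 105840 − 25200 + 4200 − 504 + 42 − 2 = 165016.

165016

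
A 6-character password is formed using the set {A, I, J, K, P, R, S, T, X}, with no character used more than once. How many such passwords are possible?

60480

With no repetition, fill the 6 characters in order: 9 choices, then 8, down to 4.
That product is 9 × 8 × 7 × 6 × 5 × 4 = 60480.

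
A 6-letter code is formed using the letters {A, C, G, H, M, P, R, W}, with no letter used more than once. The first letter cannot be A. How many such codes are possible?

17640

The first letter has 8−1 = 7 choices (anything except A).
The remaining 5 letters are filled from the other 7 symbols without repetition: 7 × 6 × 5 × 4 × 3 = 2520.
Total: 7 × 2520 = 17640.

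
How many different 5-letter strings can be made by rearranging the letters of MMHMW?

The 5 letters of MMHMW have repeats: M appearing 3 times.
The number of distinct arrangements is 5!/(3!) = 120/6 = 20.

20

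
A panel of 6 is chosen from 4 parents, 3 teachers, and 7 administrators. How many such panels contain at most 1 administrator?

Split by how many administrators are chosen (0 through 1).
Sum: C(7,0)·C(7,6) + C(7,1)·C(7,5) = 7 + 147 = 154.

154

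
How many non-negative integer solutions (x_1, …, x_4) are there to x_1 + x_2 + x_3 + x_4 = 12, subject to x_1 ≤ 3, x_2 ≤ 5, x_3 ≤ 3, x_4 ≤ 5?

33

Ignoring the caps, the number of non-negative solutions to x_1+…+x_4 = 12 is C(15,3) = 455.
Subtract solutions that violate a single cap (substitute x_i' = x_i − (cap_i+1)): x_1 ≥ 4 gives C(11,3) = 165; x_2 ≥ 6 gives C(9,3) = 84; x_3 ≥ 4 gives C(11,3) = 165; x_4 ≥ 6 gives C(9,3) = 84. Together 498.
Add back pairs where two caps are both exceeded: 10 + 35 + 10 + 10 + 1 + 10 = 76.
By inclusion–exclusion the count is 455 − 498 + 76 = 33.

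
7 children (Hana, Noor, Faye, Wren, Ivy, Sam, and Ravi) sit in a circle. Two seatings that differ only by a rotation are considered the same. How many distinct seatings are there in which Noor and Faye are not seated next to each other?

480

All circular seatings of 7 people number (6)! = 720.
Those with Noor next to Faye: fuse the pair into one unit and seat 6 units around a circle — 2·(5)! = 240.
Subtracting, 720 − 240 = 480.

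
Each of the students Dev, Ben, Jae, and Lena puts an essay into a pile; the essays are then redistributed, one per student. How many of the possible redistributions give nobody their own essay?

9

Let Aᵢ be the assignments in which student i gets their own essay. We want the size of the complement of A₁∪…∪A_4.
By inclusion–exclusion this is Σ_{j=0}^{4} (−1)^j C(4,j)·(4−j)!.
Computing: 24 − 24 + 12 − 4 + 1 = 9.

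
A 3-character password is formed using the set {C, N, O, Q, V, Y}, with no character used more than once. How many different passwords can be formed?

120

Choose and order 3 of the 6 symbols: the first character has 6 options, the next 5, then 4.
6 × 5 × 4 = 120.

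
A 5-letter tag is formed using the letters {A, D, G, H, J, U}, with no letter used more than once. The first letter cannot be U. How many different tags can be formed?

The first letter has 6−1 = 5 choices (anything except U).
The remaining 4 letters are filled from the other 5 symbols without repetition: 5 × 4 × 3 × 2 = 120.
Total: 5 × 120 = 600.

600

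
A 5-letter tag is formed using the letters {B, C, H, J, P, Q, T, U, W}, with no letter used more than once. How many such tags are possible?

Choose and order 5 of the 9 symbols: the first letter has 9 options, the next 8, and so on down to 5.
9 × 8 × 7 × 6 × 5 = 15120.

15120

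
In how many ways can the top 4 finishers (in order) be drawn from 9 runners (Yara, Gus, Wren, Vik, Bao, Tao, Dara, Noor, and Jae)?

This is an ordered selection of 4 from 9: P(9,4).
That gives 9 × 8 × 7 × 6 = 3024.

3024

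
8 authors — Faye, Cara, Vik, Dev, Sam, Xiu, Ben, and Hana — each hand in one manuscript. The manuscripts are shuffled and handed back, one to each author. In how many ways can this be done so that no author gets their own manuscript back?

Let Aᵢ be the assignments in which author i gets their own manuscript. We want the size of the complement of A₁∪…∪A_8.
By inclusion–exclusion this is Σ_{j=0}^{8} (−1)^j C(8,j)·(8−j)!.
Computing: 40320 − 40320 + 20160 − 6720 + 1680 − 336 + 56 − 8 + 1 = 14833.

14833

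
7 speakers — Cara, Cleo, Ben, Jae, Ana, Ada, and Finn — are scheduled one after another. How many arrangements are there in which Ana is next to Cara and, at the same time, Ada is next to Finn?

Treat {Ana,Cara} as one block (2 orders) and {Ada,Finn} as another (2 orders).
That leaves 5 units to arrange: 2 × 2 × 5! = 4 × 120 = 480.

480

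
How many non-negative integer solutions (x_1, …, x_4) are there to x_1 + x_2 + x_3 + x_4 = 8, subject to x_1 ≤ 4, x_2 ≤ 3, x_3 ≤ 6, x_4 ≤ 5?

96

By stars and bars, unrestricted non-negative solutions to x_1+…+x_4 = 8 number C(8+3,3) = 165.
Subtract solutions that violate a single cap (substitute x_i' = x_i − (cap_i+1)): x_1 ≥ 5 gives C(6,3) = 20; x_2 ≥ 4 gives C(7,3) = 35; x_3 ≥ 7 gives C(4,3) = 4; x_4 ≥ 6 gives C(5,3) = 10. Together 69.
No two caps can be exceeded simultaneously, so the pair terms are all 0.
By inclusion–exclusion the count is 165 − 69 + 0 = 96.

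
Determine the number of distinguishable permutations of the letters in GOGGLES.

Letter multiplicities in GOGGLES: E×1, G×3, L×1, O×1, S×1.
The number of distinct arrangements is 7!/(3!) = 5040/6 = 840.

840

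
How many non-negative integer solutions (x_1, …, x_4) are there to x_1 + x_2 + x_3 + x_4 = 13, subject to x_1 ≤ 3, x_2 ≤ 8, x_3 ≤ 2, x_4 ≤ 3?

Without the upper bounds there are C(16,3) = 560 ways to split 13 among 4 variables.
Subtract solutions that violate a single cap (substitute x_i' = x_i − (cap_i+1)): x_1 ≥ 4 gives C(12,3) = 220; x_2 ≥ 9 gives C(7,3) = 35; x_3 ≥ 3 gives C(13,3) = 286; x_4 ≥ 4 gives C(12,3) = 220. Together 761.
Add back pairs where two caps are both exceeded: 1 + 84 + 56 + 4 + 1 + 84 = 230.
Subtract triples: 0 + 0 + 10 + 0 = 10.
By inclusion–exclusion the count is 560 − 761 + 230 − 10 = 19.

19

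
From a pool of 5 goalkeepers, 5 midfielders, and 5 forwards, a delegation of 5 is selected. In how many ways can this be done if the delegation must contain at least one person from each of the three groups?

Total 5-person selections from all 15: C(15,5) = 3003.
Selections missing a whole group: no goalkeepers → C(10,5) = 252; no midfielders → C(10,5) = 252; no forwards → C(10,5) = 252.
Add back selections omitting two groups (i.e. drawn from a single group): C(5,5) + C(5,5) + C(5,5) = 3.
By inclusion–exclusion: 3003 − 756 + 3 = 2250.

2250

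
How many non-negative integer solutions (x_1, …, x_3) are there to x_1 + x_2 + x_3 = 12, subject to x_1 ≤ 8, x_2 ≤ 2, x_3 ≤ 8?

18

By stars and bars, unrestricted non-negative solutions to x_1+…+x_3 = 12 number C(12+2,2) = 91.
Subtract solutions that violate a single cap (substitute x_i' = x_i − (cap_i+1)): x_1 ≥ 9 gives C(5,2) = 10; x_2 ≥ 3 gives C(11,2) = 55; x_3 ≥ 9 gives C(5,2) = 10. Together 75.
Add back pairs where two caps are both exceeded: 1 + 0 + 1 = 2.
By inclusion–exclusion the count is 91 − 75 + 2 = 18.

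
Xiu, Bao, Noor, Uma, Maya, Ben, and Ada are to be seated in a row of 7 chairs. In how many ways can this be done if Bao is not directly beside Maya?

3600

Of the 7! = 5040 arrangements, those with Bao and Maya adjacent number 2 × 6! = 1440 (treat the pair as a block with 2 internal orders).
Complementary counting: 5040 − 1440 = 3600.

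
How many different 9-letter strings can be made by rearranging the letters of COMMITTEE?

45360

The 9 letters of COMMITTEE have repeats: E appearing twice, M appearing twice, and T appearing twice.
Dividing 9! = 362880 by 2!·2!·2! = 8 for the repeated letters gives 45360.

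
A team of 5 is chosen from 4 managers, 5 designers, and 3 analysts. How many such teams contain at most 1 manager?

Split by how many managers are chosen (0 through 1).
Sum: C(4,0)·C(8,5) + C(4,1)·C(8,4) = 56 + 280 = 336.

336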